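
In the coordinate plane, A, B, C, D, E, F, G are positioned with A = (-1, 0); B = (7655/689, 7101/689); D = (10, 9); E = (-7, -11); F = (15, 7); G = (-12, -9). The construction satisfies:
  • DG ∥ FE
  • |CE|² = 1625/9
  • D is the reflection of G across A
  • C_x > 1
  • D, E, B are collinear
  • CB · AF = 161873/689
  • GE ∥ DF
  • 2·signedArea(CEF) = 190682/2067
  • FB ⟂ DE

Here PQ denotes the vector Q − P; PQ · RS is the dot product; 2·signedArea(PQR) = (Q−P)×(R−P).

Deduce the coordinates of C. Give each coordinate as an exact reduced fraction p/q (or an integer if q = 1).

C = (2143/2067, -478/2067)

1. C_x = 2143/2067  [2·signedArea(CEF) = 190682/2067 ∩ CB · AF = 161873/689]
2. C_y = -478/2067  [2·signedArea(CEF) = 190682/2067 ∩ CB · AF = 161873/689]
   → C = (2143/2067, -478/2067)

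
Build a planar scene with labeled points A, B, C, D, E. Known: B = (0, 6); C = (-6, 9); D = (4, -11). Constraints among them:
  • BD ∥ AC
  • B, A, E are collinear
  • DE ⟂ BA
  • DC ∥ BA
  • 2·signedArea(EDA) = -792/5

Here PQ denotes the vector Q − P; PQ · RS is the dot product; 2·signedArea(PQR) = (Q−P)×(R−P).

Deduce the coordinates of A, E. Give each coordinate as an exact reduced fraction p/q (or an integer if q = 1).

A = (-10, 26)
E = (38/5, -46/5)

1. A_x = -10  [BD ∥ AC ∩ DC ∥ BA]
2. A_y = 26  [BD ∥ AC ∩ DC ∥ BA]
   → A = (-10, 26)
3. E_x = 38/5  [B, A, E are collinear ∩ DE ⟂ BA]
4. E_y = -46/5  [B, A, E are collinear ∩ DE ⟂ BA]
   → E = (38/5, -46/5)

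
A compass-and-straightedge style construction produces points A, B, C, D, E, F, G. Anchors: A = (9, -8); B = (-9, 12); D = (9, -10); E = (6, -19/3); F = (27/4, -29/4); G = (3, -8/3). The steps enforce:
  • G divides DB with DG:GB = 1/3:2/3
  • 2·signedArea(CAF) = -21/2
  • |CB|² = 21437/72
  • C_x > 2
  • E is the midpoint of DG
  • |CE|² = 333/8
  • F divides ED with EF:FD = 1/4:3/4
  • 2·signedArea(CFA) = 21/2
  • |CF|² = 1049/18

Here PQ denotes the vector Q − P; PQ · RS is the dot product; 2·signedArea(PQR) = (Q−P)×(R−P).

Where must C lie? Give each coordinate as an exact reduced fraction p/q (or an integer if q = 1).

C = (9/4, -13/12)

1. C_x = 9/4  [line 3/4·x + 9/4·y + 3/4 = 0 ∩ |CB|² = 21437/72]
2. C_y = -13/12  [line 3/4·x + 9/4·y + 3/4 = 0 ∩ |CB|² = 21437/72]
   → C = (9/4, -13/12)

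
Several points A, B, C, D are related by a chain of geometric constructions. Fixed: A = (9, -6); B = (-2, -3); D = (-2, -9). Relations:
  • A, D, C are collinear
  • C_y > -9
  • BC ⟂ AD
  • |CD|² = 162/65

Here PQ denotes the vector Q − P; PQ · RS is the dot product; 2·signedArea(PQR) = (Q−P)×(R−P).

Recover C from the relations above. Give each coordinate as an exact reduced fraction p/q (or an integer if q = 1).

C = (-31/65, -558/65)

1. C_x = -31/65  [A, D, C are collinear ∩ BC ⟂ AD]
2. C_y = -558/65  [A, D, C are collinear ∩ BC ⟂ AD]
   → C = (-31/65, -558/65)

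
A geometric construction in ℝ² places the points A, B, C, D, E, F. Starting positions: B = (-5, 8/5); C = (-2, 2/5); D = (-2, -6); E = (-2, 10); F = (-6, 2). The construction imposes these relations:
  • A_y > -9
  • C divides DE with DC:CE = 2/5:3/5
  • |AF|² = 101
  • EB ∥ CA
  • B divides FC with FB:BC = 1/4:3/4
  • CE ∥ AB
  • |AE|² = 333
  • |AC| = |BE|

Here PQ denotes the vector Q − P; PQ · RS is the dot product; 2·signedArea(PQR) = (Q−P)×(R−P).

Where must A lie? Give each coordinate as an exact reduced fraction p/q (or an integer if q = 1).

A = (-5, -8)

1. A_x = -5  [CE ∥ AB ∩ EB ∥ CA]
2. A_y = -8  [CE ∥ AB ∩ EB ∥ CA]
   → A = (-5, -8)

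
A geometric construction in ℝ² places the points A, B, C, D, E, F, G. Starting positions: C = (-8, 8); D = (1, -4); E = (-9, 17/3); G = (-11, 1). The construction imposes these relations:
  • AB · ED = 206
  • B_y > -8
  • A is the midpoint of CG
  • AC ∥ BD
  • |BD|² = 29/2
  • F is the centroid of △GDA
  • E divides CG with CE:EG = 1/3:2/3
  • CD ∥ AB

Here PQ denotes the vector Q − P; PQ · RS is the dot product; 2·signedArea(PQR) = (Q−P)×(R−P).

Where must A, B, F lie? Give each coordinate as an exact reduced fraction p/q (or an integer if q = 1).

1. A_x = -19/2  [A is the midpoint of CG]
2. A_y = 9/2  [A is the midpoint of CG]
   → A = (-19/2, 9/2)
3. B_x = -1/2  [AC ∥ BD ∩ CD ∥ AB]
4. B_y = -15/2  [AC ∥ BD ∩ CD ∥ AB]
   → B = (-1/2, -15/2)
5. F_x = -13/2  [F is the centroid of △GDA]
6. F_y = 1/2  [F is the centroid of △GDA]
   → F = (-13/2, 1/2)

A = (-19/2, 9/2)
B = (-1/2, -15/2)
F = (-13/2, 1/2)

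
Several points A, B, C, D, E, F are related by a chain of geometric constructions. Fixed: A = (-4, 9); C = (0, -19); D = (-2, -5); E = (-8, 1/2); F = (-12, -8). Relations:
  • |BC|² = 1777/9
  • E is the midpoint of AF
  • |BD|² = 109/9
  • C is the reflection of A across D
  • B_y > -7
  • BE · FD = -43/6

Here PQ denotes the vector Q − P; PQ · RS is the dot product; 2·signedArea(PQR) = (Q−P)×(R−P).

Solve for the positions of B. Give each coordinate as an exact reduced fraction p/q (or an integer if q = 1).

B = (-16/3, -6)

1. B_x = -16/3  [line -10·x + -3·y + -214/3 = 0 ∩ |BC|² = 1777/9]
2. B_y = -6  [line -10·x + -3·y + -214/3 = 0 ∩ |BC|² = 1777/9]
   → B = (-16/3, -6)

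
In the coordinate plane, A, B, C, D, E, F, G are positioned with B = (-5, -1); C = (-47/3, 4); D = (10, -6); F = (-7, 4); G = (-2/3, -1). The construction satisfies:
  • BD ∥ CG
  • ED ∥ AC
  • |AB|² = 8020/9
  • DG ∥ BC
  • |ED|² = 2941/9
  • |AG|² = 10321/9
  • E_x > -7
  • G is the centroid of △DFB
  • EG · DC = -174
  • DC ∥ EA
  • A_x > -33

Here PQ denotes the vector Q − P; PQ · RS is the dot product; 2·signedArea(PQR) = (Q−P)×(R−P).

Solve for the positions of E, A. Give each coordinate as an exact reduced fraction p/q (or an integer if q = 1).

A = (-97/3, 11)
E = (-20/3, 1)

1. E_x = -20/3  [line 77/3·x + -10·y + 1630/9 = 0 ∩ |ED|² = 2941/9]
2. E_y = 1  [line 77/3·x + -10·y + 1630/9 = 0 ∩ |ED|² = 2941/9]
   → E = (-20/3, 1)
3. A_x = -97/3  [ED ∥ AC ∩ DC ∥ EA]
4. A_y = 11  [ED ∥ AC ∩ DC ∥ EA]
   → A = (-97/3, 11)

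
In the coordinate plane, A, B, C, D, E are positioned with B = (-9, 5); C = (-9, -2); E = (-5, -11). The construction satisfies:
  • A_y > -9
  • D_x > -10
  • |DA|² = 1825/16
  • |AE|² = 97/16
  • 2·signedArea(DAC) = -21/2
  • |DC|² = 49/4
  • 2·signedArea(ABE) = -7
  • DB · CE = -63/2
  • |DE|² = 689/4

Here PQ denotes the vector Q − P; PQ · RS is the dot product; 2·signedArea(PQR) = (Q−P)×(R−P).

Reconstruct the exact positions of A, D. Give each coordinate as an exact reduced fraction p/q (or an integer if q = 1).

A = (-6, -35/4)
D = (-9, 3/2)

1. A_x = -6  [line 16·x + 4·y + 131 = 0 ∩ |AE|² = 97/16]
2. A_y = -35/4  [line 16·x + 4·y + 131 = 0 ∩ |AE|² = 97/16]
   → A = (-6, -35/4)
3. D_x = -9  [DB · CE = -63/2 ∩ 2·signedArea(DAC) = -21/2]
4. D_y = 3/2  [DB · CE = -63/2 ∩ 2·signedArea(DAC) = -21/2]
   → D = (-9, 3/2)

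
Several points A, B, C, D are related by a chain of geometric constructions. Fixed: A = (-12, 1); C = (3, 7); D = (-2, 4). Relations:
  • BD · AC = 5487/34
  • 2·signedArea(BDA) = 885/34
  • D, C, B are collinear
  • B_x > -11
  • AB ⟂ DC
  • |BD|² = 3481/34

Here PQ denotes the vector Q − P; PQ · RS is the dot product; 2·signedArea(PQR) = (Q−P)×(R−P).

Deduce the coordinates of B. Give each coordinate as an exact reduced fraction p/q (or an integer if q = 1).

1. B_x = -363/34  [D, C, B are collinear ∩ AB ⟂ DC]
2. B_y = -41/34  [D, C, B are collinear ∩ AB ⟂ DC]
   → B = (-363/34, -41/34)

B = (-363/34, -41/34)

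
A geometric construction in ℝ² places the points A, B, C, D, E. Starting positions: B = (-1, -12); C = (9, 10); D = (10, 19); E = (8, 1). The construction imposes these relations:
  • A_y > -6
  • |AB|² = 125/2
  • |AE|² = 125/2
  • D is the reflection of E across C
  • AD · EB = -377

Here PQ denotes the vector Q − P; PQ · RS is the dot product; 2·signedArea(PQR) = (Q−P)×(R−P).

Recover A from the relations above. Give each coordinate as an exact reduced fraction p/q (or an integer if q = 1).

A = (7/2, -11/2)

1. A_x = 7/2  [line 9·x + 13·y + 40 = 0 ∩ |AE|² = 125/2]
2. A_y = -11/2  [line 9·x + 13·y + 40 = 0 ∩ |AE|² = 125/2]
   → A = (7/2, -11/2)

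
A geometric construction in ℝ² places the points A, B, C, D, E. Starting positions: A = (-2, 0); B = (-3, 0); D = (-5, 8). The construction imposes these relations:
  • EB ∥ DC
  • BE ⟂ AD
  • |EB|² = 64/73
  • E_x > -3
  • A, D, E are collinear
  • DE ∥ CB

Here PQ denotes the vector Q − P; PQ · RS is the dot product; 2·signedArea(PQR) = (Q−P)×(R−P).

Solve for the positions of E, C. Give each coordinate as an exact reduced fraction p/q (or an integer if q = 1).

C = (-429/73, 560/73)
E = (-155/73, 24/73)

1. E_x = -155/73  [A, D, E are collinear ∩ BE ⟂ AD]
2. E_y = 24/73  [A, D, E are collinear ∩ BE ⟂ AD]
   → E = (-155/73, 24/73)
3. C_x = -429/73  [DE ∥ CB ∩ EB ∥ DC]
4. C_y = 560/73  [DE ∥ CB ∩ EB ∥ DC]
   → C = (-429/73, 560/73)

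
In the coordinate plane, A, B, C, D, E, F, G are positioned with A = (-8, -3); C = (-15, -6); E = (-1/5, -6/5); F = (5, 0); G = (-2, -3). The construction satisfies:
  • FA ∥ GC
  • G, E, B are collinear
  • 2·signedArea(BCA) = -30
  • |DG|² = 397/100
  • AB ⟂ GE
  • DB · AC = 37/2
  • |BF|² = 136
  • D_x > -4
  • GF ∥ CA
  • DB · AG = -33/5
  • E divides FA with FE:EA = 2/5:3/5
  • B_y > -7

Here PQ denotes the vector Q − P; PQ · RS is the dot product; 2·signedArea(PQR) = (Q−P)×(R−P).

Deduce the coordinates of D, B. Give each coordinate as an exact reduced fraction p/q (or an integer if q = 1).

B = (-5, -6)
D = (-39/10, -12/5)

1. B_x = -5  [G, E, B are collinear ∩ AB ⟂ GE]
2. B_y = -6  [G, E, B are collinear ∩ AB ⟂ GE]
   → B = (-5, -6)
3. D_x = -39/10  [DB · AC = 37/2 ∩ DB · AG = -33/5]
4. D_y = -12/5  [DB · AC = 37/2 ∩ DB · AG = -33/5]
   → D = (-39/10, -12/5)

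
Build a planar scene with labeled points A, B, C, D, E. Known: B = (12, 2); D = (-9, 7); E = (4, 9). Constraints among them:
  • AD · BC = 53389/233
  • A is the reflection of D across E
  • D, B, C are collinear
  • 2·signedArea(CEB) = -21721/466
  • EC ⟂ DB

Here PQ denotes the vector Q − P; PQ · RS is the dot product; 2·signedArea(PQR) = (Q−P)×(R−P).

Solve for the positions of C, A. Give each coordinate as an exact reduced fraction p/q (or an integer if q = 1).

1. C_x = 1329/466  [D, B, C are collinear ∩ EC ⟂ DB]
2. C_y = 1947/466  [D, B, C are collinear ∩ EC ⟂ DB]
   → C = (1329/466, 1947/466)
3. A_x = 17  [A is the reflection of D across E]
4. A_y = 11  [A is the reflection of D across E]
   → A = (17, 11)

A = (17, 11)
C = (1329/466, 1947/466)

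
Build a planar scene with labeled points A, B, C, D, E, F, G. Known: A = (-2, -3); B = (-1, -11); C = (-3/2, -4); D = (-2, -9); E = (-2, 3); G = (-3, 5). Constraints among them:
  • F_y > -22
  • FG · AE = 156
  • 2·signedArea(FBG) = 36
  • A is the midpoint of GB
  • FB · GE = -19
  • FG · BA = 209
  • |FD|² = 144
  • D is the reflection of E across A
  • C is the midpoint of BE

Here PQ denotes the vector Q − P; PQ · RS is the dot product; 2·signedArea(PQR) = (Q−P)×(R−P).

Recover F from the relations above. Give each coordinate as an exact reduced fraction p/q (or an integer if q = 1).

1. F_x = -2  [2·signedArea(FBG) = 36 ∩ FG · BA = 209]
2. F_y = -21  [2·signedArea(FBG) = 36 ∩ FG · BA = 209]
   → F = (-2, -21)

F = (-2, -21)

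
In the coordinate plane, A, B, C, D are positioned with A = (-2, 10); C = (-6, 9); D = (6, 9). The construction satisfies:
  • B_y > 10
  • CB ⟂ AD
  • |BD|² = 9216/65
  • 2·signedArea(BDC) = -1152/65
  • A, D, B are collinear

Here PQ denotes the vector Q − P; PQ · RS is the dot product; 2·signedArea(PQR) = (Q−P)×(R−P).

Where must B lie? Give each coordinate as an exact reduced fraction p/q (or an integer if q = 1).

B = (-378/65, 681/65)

1. B_x = -378/65  [A, D, B are collinear ∩ CB ⟂ AD]
2. B_y = 681/65  [A, D, B are collinear ∩ CB ⟂ AD]
   → B = (-378/65, 681/65)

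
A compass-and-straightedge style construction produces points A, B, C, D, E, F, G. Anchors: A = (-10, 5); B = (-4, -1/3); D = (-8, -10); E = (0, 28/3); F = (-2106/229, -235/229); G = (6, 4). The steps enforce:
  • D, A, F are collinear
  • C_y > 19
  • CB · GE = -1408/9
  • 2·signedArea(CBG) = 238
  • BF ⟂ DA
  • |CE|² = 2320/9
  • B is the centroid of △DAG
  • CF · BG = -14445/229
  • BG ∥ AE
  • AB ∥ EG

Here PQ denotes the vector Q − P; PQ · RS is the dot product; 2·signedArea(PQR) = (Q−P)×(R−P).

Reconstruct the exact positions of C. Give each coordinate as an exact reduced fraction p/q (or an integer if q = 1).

C = (-12, 20)

1. C_x = -12  [CF · BG = -14445/229 ∩ 2·signedArea(CBG) = 238]
2. C_y = 20  [CF · BG = -14445/229 ∩ 2·signedArea(CBG) = 238]
   → C = (-12, 20)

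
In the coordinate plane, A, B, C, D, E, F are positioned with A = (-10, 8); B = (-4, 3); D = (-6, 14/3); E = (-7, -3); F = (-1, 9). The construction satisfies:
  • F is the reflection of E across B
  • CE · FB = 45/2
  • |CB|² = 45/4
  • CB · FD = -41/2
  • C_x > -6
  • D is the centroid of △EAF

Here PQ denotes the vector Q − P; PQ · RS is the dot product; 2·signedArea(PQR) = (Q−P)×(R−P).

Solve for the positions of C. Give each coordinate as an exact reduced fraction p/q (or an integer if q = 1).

1. C_x = -11/2  [CB · FD = -41/2 ∩ CE · FB = 45/2]
2. C_y = 0  [CB · FD = -41/2 ∩ CE · FB = 45/2]
   → C = (-11/2, 0)

C = (-11/2, 0)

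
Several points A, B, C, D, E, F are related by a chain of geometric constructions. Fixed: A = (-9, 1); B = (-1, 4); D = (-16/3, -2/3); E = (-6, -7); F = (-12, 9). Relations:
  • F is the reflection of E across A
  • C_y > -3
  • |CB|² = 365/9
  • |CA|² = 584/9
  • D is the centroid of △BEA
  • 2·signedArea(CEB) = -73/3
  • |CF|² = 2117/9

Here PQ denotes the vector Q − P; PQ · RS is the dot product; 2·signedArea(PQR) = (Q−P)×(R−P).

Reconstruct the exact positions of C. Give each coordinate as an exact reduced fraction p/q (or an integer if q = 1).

1. C_x = -5/3  [line -11·x + 5·y + -20/3 = 0 ∩ |CA|² = 584/9]
2. C_y = -7/3  [line -11·x + 5·y + -20/3 = 0 ∩ |CA|² = 584/9]
   → C = (-5/3, -7/3)

C = (-5/3, -7/3)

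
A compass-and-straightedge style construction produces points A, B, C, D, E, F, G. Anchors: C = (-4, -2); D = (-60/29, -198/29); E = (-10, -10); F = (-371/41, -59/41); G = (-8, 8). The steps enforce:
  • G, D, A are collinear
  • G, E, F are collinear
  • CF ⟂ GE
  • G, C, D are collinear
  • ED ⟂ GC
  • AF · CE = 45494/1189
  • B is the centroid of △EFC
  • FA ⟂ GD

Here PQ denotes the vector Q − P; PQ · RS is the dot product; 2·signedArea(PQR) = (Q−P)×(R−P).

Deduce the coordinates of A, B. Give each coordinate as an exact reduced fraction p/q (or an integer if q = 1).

1. A_x = -5814/1189  [G, D, A are collinear ∩ FA ⟂ GD]
2. A_y = 267/1189  [G, D, A are collinear ∩ FA ⟂ GD]
   → A = (-5814/1189, 267/1189)
3. B_x = -315/41  [B is the centroid of △EFC]
4. B_y = -551/123  [B is the centroid of △EFC]
   → B = (-315/41, -551/123)

A = (-5814/1189, 267/1189)
B = (-315/41, -551/123)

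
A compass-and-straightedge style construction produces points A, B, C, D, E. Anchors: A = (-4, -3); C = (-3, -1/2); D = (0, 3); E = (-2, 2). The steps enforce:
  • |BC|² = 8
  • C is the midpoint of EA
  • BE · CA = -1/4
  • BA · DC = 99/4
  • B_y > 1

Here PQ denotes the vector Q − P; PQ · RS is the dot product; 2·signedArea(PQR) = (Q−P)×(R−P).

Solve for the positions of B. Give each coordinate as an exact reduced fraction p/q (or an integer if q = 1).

B = (-1, 3/2)

1. B_x = -1  [BA · DC = 99/4 ∩ BE · CA = -1/4]
2. B_y = 3/2  [BA · DC = 99/4 ∩ BE · CA = -1/4]
   → B = (-1, 3/2)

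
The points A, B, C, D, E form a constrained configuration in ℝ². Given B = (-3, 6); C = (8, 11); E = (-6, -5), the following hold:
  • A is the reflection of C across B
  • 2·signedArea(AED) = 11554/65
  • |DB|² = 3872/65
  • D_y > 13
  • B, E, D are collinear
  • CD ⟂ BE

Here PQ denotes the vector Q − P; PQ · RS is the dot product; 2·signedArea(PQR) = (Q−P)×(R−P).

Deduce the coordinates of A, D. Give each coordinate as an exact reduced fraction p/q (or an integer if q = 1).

1. A_x = -14  [A is the reflection of C across B]
2. A_y = 1  [A is the reflection of C across B]
   → A = (-14, 1)
3. D_x = -63/65  [B, E, D are collinear ∩ CD ⟂ BE]
4. D_y = 874/65  [B, E, D are collinear ∩ CD ⟂ BE]
   → D = (-63/65, 874/65)

A = (-14, 1)
D = (-63/65, 874/65)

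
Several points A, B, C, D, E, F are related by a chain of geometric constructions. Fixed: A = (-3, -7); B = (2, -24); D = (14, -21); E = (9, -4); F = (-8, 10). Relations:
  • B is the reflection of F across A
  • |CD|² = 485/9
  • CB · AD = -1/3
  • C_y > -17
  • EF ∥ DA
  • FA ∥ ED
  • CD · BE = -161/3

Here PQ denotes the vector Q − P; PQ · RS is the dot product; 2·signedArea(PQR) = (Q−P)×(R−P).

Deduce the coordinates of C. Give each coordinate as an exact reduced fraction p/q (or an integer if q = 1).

C = (25/3, -49/3)

1. C_x = 25/3  [CD · BE = -161/3 ∩ CB · AD = -1/3]
2. C_y = -49/3  [CD · BE = -161/3 ∩ CB · AD = -1/3]
   → C = (25/3, -49/3)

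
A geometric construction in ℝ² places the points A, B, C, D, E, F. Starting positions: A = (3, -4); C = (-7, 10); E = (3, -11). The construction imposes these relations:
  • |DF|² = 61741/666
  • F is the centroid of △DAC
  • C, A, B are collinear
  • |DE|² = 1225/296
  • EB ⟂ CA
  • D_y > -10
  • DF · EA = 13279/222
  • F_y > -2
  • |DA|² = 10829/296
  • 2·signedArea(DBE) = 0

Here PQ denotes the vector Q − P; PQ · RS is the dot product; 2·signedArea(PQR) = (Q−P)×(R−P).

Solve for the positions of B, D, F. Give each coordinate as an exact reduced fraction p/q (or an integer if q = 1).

1. B_x = 467/74  [C, A, B are collinear ∩ EB ⟂ CA]
2. B_y = -639/74  [C, A, B are collinear ∩ EB ⟂ CA]
   → B = (467/74, -639/74)
3. D_x = 689/148  [line 175/74·x + -245/74·y + -1610/37 = 0 ∩ |DE|² = 1225/296]
4. D_y = -1453/148  [line 175/74·x + -245/74·y + -1610/37 = 0 ∩ |DE|² = 1225/296]
   → D = (689/148, -1453/148)
5. F_x = 97/444  [F is the centroid of △DAC]
6. F_y = -565/444  [F is the centroid of △DAC]
   → F = (97/444, -565/444)

B = (467/74, -639/74)
D = (689/148, -1453/148)
F = (97/444, -565/444)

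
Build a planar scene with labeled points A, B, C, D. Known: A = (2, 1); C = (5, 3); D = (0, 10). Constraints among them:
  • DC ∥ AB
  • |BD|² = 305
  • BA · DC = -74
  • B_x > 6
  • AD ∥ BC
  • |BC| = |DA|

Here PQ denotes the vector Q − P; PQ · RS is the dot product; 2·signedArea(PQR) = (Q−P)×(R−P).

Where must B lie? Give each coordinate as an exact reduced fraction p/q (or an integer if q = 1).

B = (7, -6)

1. B_x = 7  [AD ∥ BC ∩ DC ∥ AB]
2. B_y = -6  [AD ∥ BC ∩ DC ∥ AB]
   → B = (7, -6)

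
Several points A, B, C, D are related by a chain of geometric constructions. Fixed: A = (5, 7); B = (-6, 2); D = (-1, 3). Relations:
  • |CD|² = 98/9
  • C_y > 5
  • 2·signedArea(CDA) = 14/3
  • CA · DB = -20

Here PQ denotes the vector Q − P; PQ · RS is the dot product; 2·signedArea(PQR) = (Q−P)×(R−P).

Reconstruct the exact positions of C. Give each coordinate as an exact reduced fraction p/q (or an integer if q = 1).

C = (4/3, 16/3)

1. C_x = 4/3  [CA · DB = -20 ∩ 2·signedArea(CDA) = 14/3]
2. C_y = 16/3  [CA · DB = -20 ∩ 2·signedArea(CDA) = 14/3]
   → C = (4/3, 16/3)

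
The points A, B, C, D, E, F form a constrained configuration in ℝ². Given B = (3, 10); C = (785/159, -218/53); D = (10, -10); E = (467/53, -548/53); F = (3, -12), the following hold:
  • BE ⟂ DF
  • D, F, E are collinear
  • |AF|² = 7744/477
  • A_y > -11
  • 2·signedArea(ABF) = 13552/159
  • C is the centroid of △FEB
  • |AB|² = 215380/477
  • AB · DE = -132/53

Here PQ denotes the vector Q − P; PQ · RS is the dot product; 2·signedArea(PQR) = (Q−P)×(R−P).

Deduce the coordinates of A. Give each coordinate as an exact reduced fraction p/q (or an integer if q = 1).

A = (1093/159, -1732/159)

1. A_x = 1093/159  [2·signedArea(ABF) = 13552/159 ∩ AB · DE = -132/53]
2. A_y = -1732/159  [2·signedArea(ABF) = 13552/159 ∩ AB · DE = -132/53]
   → A = (1093/159, -1732/159)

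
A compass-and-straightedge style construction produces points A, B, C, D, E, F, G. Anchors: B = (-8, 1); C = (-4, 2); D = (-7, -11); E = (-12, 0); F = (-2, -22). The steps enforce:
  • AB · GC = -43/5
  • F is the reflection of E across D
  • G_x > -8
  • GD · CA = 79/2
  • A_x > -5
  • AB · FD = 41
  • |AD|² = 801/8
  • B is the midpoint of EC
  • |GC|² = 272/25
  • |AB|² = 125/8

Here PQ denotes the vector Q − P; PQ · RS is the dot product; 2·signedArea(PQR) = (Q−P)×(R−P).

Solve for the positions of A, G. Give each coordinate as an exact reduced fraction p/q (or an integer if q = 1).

A = (-19/4, -5/4)
G = (-36/5, 6/5)

1. A_x = -19/4  [line 5·x + -11·y + 10 = 0 ∩ |AB|² = 125/8]
2. A_y = -5/4  [line 5·x + -11·y + 10 = 0 ∩ |AB|² = 125/8]
   → A = (-19/4, -5/4)
3. G_x = -36/5  [AB · GC = -43/5 ∩ GD · CA = 79/2]
4. G_y = 6/5  [AB · GC = -43/5 ∩ GD · CA = 79/2]
   → G = (-36/5, 6/5)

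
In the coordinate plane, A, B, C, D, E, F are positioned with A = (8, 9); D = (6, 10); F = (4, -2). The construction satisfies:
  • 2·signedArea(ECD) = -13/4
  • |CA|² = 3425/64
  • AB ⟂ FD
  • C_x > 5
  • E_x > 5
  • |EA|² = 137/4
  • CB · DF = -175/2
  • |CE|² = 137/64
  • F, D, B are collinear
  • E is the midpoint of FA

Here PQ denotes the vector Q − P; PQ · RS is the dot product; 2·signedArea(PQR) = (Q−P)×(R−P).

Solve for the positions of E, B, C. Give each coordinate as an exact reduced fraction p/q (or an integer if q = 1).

B = (218/37, 346/37)
C = (11/2, 17/8)
E = (6, 7/2)

1. E_x = 6  [E is the midpoint of FA]
2. E_y = 7/2  [E is the midpoint of FA]
   → E = (6, 7/2)
3. B_x = 218/37  [F, D, B are collinear ∩ AB ⟂ FD]
4. B_y = 346/37  [F, D, B are collinear ∩ AB ⟂ FD]
   → B = (218/37, 346/37)
5. C_x = 11/2  [CB · DF = -175/2 ∩ 2·signedArea(ECD) = -13/4]
6. C_y = 17/8  [CB · DF = -175/2 ∩ 2·signedArea(ECD) = -13/4]
   → C = (11/2, 17/8)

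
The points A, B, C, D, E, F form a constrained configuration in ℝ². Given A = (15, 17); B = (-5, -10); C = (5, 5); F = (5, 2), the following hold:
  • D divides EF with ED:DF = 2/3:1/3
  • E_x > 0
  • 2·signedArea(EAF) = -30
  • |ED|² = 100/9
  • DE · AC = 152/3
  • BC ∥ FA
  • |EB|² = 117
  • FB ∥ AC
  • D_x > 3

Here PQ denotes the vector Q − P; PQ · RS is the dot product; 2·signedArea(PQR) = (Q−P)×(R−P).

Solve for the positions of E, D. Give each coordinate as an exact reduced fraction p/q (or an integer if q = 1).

1. E_x = 1  [line 15·x + -10·y + -25 = 0 ∩ |EB|² = 117]
2. E_y = -1  [line 15·x + -10·y + -25 = 0 ∩ |EB|² = 117]
   → E = (1, -1)
3. D_x = 11/3  [D divides EF with ED:DF = 2/3:1/3]
4. D_y = 1  [D divides EF with ED:DF = 2/3:1/3]
   → D = (11/3, 1)

D = (11/3, 1)
E = (1, -1)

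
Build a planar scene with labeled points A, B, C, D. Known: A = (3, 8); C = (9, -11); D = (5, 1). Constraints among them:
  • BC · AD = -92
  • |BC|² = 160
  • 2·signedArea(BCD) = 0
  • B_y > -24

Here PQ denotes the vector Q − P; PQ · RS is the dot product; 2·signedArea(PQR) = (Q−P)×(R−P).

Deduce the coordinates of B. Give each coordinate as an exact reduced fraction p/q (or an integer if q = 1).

B = (13, -23)

1. B_x = 13  [2·signedArea(BCD) = 0 ∩ BC · AD = -92]
2. B_y = -23  [2·signedArea(BCD) = 0 ∩ BC · AD = -92]
   → B = (13, -23)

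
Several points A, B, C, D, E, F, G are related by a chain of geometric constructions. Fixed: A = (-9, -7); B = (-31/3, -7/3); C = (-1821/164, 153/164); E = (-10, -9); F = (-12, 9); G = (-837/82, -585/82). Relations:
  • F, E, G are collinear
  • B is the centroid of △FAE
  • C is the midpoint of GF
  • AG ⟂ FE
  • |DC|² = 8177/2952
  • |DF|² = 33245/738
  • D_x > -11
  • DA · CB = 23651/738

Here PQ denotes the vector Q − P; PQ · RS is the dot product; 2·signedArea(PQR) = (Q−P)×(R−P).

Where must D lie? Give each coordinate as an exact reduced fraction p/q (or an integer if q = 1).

D = (-2573/246, 607/246)

1. D_x = -2573/246  [line -379/492·x + 1607/492·y + -5947/369 = 0 ∩ |DF|² = 33245/738]
2. D_y = 607/246  [line -379/492·x + 1607/492·y + -5947/369 = 0 ∩ |DF|² = 33245/738]
   → D = (-2573/246, 607/246)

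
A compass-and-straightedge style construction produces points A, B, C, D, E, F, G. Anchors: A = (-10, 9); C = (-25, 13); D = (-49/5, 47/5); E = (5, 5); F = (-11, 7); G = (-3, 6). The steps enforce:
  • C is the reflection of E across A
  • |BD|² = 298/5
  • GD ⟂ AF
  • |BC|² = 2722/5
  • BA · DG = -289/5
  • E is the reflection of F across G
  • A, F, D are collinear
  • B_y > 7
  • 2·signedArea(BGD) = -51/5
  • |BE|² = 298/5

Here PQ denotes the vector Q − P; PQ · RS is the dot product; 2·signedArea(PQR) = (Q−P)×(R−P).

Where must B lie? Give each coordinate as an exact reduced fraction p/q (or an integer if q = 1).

1. B_x = -12/5  [2·signedArea(BGD) = -51/5 ∩ BA · DG = -289/5]
2. B_y = 36/5  [2·signedArea(BGD) = -51/5 ∩ BA · DG = -289/5]
   → B = (-12/5, 36/5)

B = (-12/5, 36/5)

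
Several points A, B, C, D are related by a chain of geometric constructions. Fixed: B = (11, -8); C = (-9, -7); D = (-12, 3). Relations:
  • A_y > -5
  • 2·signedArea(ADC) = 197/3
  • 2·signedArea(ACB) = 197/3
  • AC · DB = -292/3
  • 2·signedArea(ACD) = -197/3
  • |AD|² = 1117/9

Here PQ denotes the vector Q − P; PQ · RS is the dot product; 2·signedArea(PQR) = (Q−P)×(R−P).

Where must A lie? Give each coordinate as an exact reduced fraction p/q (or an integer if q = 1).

A = (-10/3, -4)

1. A_x = -10/3  [2·signedArea(ADC) = 197/3 ∩ 2·signedArea(ACB) = 197/3]
2. A_y = -4  [2·signedArea(ADC) = 197/3 ∩ 2·signedArea(ACB) = 197/3]
   → A = (-10/3, -4)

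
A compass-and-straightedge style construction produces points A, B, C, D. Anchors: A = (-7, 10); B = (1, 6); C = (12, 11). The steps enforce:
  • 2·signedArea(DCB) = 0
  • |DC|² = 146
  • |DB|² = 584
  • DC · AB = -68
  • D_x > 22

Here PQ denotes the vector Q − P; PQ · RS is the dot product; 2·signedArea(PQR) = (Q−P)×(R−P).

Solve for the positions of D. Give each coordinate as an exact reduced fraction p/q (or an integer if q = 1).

D = (23, 16)

1. D_x = 23  [2·signedArea(DCB) = 0 ∩ DC · AB = -68]
2. D_y = 16  [2·signedArea(DCB) = 0 ∩ DC · AB = -68]
   → D = (23, 16)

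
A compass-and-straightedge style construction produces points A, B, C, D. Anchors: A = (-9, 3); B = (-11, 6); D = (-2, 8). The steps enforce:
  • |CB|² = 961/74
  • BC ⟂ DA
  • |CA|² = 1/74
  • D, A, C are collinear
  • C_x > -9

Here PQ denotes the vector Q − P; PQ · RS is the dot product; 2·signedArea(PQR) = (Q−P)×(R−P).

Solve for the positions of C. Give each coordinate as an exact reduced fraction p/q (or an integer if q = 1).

C = (-659/74, 227/74)

1. C_x = -659/74  [D, A, C are collinear ∩ BC ⟂ DA]
2. C_y = 227/74  [D, A, C are collinear ∩ BC ⟂ DA]
   → C = (-659/74, 227/74)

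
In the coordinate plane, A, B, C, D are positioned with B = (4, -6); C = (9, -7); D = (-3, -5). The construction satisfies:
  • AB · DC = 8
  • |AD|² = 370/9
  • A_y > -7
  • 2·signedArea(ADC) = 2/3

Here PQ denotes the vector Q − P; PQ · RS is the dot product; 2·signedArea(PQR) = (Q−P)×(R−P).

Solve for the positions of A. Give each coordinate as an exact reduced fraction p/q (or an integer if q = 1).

1. A_x = 10/3  [2·signedArea(ADC) = 2/3 ∩ AB · DC = 8]
2. A_y = -6  [2·signedArea(ADC) = 2/3 ∩ AB · DC = 8]
   → A = (10/3, -6)

A = (10/3, -6)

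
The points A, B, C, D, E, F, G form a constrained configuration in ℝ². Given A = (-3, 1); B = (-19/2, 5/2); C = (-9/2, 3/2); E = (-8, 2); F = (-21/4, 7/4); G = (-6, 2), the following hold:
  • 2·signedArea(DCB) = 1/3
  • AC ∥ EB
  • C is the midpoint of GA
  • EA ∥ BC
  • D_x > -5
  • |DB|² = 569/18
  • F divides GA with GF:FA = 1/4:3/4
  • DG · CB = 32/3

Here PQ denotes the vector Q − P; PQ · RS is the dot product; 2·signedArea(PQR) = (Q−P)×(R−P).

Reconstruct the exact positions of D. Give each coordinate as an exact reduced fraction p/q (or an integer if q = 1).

1. D_x = -4  [2·signedArea(DCB) = 1/3 ∩ DG · CB = 32/3]
2. D_y = 4/3  [2·signedArea(DCB) = 1/3 ∩ DG · CB = 32/3]
   → D = (-4, 4/3)

D = (-4, 4/3)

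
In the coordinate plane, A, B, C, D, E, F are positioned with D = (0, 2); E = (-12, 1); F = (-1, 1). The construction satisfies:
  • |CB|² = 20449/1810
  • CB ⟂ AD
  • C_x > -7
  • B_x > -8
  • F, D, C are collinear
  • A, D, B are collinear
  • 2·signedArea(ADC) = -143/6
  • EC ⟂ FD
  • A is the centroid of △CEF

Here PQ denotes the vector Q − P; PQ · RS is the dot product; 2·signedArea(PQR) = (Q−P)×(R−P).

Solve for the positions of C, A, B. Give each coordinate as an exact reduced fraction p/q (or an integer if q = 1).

1. C_x = -13/2  [F, D, C are collinear ∩ EC ⟂ FD]
2. C_y = -9/2  [F, D, C are collinear ∩ EC ⟂ FD]
   → C = (-13/2, -9/2)
3. A_x = -13/2  [A is the centroid of △CEF]
4. A_y = -5/6  [A is the centroid of △CEF]
   → A = (-13/2, -5/6)
5. B_x = -7098/905  [A, D, B are collinear ∩ CB ⟂ AD]
6. B_y = -1284/905  [A, D, B are collinear ∩ CB ⟂ AD]
   → B = (-7098/905, -1284/905)

A = (-13/2, -5/6)
B = (-7098/905, -1284/905)
C = (-13/2, -9/2)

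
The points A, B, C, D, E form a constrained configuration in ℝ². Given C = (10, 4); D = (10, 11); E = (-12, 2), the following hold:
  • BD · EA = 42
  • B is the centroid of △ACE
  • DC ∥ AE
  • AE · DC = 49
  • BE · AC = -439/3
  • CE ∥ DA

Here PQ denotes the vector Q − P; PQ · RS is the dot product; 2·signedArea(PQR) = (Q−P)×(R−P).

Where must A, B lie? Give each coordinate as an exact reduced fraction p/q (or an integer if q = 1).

1. A_x = -12  [DC ∥ AE ∩ CE ∥ DA]
2. A_y = 9  [DC ∥ AE ∩ CE ∥ DA]
   → A = (-12, 9)
3. B_x = -14/3  [B is the centroid of △ACE]
4. B_y = 5  [B is the centroid of △ACE]
   → B = (-14/3, 5)

A = (-12, 9)
B = (-14/3, 5)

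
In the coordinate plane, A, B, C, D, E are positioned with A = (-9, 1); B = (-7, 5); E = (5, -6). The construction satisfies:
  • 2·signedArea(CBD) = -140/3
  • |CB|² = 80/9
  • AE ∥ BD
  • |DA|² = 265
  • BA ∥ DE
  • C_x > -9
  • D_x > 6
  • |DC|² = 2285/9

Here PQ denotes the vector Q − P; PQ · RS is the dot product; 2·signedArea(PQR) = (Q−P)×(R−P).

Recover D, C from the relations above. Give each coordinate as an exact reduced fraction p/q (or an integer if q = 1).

1. D_x = 7  [BA ∥ DE ∩ AE ∥ BD]
2. D_y = -2  [BA ∥ DE ∩ AE ∥ BD]
   → D = (7, -2)
3. C_x = -25/3  [line 7·x + 14·y + 77/3 = 0 ∩ |CB|² = 80/9]
4. C_y = 7/3  [line 7·x + 14·y + 77/3 = 0 ∩ |CB|² = 80/9]
   → C = (-25/3, 7/3)

C = (-25/3, 7/3)
D = (7, -2)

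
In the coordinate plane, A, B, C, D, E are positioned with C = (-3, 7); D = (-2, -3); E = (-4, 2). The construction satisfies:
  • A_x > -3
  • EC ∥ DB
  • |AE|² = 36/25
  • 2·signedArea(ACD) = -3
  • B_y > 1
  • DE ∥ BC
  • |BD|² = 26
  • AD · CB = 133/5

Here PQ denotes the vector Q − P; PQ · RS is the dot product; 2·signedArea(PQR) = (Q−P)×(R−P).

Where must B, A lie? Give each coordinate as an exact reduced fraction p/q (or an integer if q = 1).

A = (-14/5, 2)
B = (-1, 2)

1. B_x = -1  [DE ∥ BC ∩ EC ∥ DB]
2. B_y = 2  [DE ∥ BC ∩ EC ∥ DB]
   → B = (-1, 2)
3. A_x = -14/5  [2·signedArea(ACD) = -3 ∩ AD · CB = 133/5]
4. A_y = 2  [2·signedArea(ACD) = -3 ∩ AD · CB = 133/5]
   → A = (-14/5, 2)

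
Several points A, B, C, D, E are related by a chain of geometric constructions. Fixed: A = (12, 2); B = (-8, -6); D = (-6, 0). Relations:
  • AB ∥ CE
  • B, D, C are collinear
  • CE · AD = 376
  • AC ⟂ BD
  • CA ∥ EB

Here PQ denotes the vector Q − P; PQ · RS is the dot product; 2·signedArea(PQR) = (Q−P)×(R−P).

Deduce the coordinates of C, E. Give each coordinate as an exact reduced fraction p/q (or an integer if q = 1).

1. C_x = -18/5  [B, D, C are collinear ∩ AC ⟂ BD]
2. C_y = 36/5  [B, D, C are collinear ∩ AC ⟂ BD]
   → C = (-18/5, 36/5)
3. E_x = -118/5  [CA ∥ EB ∩ AB ∥ CE]
4. E_y = -4/5  [CA ∥ EB ∩ AB ∥ CE]
   → E = (-118/5, -4/5)

C = (-18/5, 36/5)
E = (-118/5, -4/5)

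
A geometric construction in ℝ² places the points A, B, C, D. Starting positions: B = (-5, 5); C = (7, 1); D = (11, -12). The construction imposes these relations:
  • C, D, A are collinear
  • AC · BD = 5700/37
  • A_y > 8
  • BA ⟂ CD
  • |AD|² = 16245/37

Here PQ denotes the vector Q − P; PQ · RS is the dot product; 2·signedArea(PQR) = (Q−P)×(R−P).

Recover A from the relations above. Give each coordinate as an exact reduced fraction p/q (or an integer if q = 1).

A = (179/37, 297/37)

1. A_x = 179/37  [C, D, A are collinear ∩ BA ⟂ CD]
2. A_y = 297/37  [C, D, A are collinear ∩ BA ⟂ CD]
   → A = (179/37, 297/37)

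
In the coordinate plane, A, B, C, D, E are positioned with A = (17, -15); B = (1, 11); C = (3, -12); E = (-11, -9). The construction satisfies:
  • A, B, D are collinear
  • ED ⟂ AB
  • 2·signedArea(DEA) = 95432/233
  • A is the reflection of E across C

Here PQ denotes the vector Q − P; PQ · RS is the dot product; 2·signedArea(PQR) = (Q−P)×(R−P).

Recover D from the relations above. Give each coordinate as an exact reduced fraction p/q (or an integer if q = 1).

1. D_x = 1545/233  [A, B, D are collinear ∩ ED ⟂ AB]
2. D_y = 431/233  [A, B, D are collinear ∩ ED ⟂ AB]
   → D = (1545/233, 431/233)

D = (1545/233, 431/233)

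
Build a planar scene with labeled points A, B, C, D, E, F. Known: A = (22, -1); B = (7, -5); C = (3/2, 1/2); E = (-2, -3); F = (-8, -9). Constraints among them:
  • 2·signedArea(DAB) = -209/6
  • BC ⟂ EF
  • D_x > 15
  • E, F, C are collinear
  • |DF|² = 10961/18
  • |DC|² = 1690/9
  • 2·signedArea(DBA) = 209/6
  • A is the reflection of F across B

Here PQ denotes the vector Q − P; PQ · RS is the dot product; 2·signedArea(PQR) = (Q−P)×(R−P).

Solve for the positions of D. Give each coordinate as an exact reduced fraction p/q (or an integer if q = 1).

D = (91/6, -1/2)

1. D_x = 91/6  [line 4·x + -15·y + -409/6 = 0 ∩ |DC|² = 1690/9]
2. D_y = -1/2  [line 4·x + -15·y + -409/6 = 0 ∩ |DC|² = 1690/9]
   → D = (91/6, -1/2)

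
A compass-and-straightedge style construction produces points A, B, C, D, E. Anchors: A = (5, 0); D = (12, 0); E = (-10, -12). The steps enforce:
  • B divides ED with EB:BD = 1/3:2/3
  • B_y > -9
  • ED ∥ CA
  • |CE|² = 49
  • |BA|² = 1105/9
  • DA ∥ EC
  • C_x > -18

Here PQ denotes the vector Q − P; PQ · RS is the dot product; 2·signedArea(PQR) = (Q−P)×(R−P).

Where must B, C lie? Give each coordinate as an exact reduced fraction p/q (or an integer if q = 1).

1. B_x = -8/3  [B divides ED with EB:BD = 1/3:2/3]
2. B_y = -8  [B divides ED with EB:BD = 1/3:2/3]
   → B = (-8/3, -8)
3. C_x = -17  [ED ∥ CA ∩ DA ∥ EC]
4. C_y = -12  [ED ∥ CA ∩ DA ∥ EC]
   → C = (-17, -12)

B = (-8/3, -8)
C = (-17, -12)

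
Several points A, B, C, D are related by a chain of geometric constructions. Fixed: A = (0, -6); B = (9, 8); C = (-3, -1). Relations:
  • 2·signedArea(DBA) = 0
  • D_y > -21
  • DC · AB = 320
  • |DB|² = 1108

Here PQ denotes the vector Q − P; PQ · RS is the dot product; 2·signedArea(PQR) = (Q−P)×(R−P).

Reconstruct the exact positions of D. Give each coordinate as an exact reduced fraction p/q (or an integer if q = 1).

1. D_x = -9  [2·signedArea(DBA) = 0 ∩ DC · AB = 320]
2. D_y = -20  [2·signedArea(DBA) = 0 ∩ DC · AB = 320]
   → D = (-9, -20)

D = (-9, -20)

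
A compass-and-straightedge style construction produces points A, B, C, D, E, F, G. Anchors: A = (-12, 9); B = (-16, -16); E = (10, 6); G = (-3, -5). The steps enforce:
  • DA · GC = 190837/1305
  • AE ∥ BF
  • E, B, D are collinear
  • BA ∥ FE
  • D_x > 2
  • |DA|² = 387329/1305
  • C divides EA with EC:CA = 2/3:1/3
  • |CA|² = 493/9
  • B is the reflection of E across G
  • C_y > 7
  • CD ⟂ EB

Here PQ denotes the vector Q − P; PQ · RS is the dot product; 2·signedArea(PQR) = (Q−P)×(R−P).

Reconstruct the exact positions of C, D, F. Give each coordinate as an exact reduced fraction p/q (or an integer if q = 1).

1. C_x = -14/3  [C divides EA with EC:CA = 2/3:1/3]
2. C_y = 8  [C divides EA with EC:CA = 2/3:1/3]
   → C = (-14/3, 8)
3. D_x = 1061/435  [E, B, D are collinear ∩ CD ⟂ EB]
4. D_y = -173/435  [E, B, D are collinear ∩ CD ⟂ EB]
   → D = (1061/435, -173/435)
5. F_x = 6  [BA ∥ FE ∩ AE ∥ BF]
6. F_y = -19  [BA ∥ FE ∩ AE ∥ BF]
   → F = (6, -19)

C = (-14/3, 8)
D = (1061/435, -173/435)
F = (6, -19)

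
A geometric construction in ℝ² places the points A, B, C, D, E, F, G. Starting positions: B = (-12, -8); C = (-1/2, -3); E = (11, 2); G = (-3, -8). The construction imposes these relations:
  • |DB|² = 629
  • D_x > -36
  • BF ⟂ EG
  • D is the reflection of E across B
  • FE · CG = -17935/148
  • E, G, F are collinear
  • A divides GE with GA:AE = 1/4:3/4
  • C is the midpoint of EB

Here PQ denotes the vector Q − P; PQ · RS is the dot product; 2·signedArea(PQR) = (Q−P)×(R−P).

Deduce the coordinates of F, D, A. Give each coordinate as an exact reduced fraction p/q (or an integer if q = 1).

A = (1/2, -11/2)
D = (-35, -18)
F = (-663/74, -907/74)

1. F_x = -663/74  [E, G, F are collinear ∩ BF ⟂ EG]
2. F_y = -907/74  [E, G, F are collinear ∩ BF ⟂ EG]
   → F = (-663/74, -907/74)
3. D_x = -35  [D is the reflection of E across B]
4. D_y = -18  [D is the reflection of E across B]
   → D = (-35, -18)
5. A_x = 1/2  [A divides GE with GA:AE = 1/4:3/4]
6. A_y = -11/2  [A divides GE with GA:AE = 1/4:3/4]
   → A = (1/2, -11/2)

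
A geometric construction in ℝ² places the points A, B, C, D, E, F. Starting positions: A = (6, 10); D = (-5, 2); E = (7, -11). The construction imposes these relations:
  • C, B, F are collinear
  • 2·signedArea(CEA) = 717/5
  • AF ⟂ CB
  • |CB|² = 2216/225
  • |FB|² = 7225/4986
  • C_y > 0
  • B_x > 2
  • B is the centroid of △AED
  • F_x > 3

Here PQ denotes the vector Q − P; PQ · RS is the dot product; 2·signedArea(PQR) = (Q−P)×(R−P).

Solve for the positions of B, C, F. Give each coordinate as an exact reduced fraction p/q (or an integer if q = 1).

1. B_x = 8/3  [B is the centroid of △AED]
2. B_y = 1/3  [B is the centroid of △AED]
   → B = (8/3, 1/3)
3. C_x = -2/5  [line -21·x + -1·y + -37/5 = 0 ∩ |CB|² = 2216/225]
4. C_y = 1  [line -21·x + -1·y + -37/5 = 0 ∩ |CB|² = 2216/225]
   → C = (-2/5, 1)
5. F_x = 2129/554  [C, B, F are collinear ∩ AF ⟂ CB]
6. F_y = 43/554  [C, B, F are collinear ∩ AF ⟂ CB]
   → F = (2129/554, 43/554)

B = (8/3, 1/3)
C = (-2/5, 1)
F = (2129/554, 43/554)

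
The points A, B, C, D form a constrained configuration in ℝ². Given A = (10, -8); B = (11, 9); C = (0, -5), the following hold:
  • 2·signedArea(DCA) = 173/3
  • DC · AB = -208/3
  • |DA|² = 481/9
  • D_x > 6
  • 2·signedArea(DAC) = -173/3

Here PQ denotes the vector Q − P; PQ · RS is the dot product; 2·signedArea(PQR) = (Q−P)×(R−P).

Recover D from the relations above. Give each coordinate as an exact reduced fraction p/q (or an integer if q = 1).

D = (7, -4/3)

1. D_x = 7  [2·signedArea(DCA) = 173/3 ∩ DC · AB = -208/3]
2. D_y = -4/3  [2·signedArea(DCA) = 173/3 ∩ DC · AB = -208/3]
   → D = (7, -4/3)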